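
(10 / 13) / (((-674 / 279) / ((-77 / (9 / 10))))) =27.24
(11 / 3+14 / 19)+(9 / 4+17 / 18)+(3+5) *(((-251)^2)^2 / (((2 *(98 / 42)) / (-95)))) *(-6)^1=18569794143274939 / 4788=3878403120984.74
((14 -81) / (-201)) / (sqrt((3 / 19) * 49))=sqrt(57) / 63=0.12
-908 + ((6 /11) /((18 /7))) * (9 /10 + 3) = -99789 /110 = -907.17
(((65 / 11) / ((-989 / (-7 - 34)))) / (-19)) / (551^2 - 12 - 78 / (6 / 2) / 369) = -15129 / 356239045151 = -0.00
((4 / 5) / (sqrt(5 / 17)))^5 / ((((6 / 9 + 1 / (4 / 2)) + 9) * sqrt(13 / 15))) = 1775616 * sqrt(663) / 61953125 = 0.74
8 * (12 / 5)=96 / 5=19.20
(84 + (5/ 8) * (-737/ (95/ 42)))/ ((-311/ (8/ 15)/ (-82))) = -497084/ 29545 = -16.82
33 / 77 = 3 / 7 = 0.43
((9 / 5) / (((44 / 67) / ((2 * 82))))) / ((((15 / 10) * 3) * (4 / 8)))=199.78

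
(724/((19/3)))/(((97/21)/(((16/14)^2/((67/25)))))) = 10425600/864367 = 12.06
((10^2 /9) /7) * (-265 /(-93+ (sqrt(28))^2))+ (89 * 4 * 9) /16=206.72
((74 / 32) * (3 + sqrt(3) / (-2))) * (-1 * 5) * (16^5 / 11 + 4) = -145496025 / 44 + 48498675 * sqrt(3) / 88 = -2352157.74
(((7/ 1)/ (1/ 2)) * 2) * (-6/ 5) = -168/ 5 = -33.60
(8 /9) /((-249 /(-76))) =608 /2241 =0.27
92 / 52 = 23 / 13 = 1.77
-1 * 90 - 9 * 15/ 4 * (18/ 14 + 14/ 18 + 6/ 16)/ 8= -179715/ 1792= -100.29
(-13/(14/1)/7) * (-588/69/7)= 26/161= 0.16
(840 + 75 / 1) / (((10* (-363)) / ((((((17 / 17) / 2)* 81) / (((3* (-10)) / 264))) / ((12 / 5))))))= 37.43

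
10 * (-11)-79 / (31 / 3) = -3647 / 31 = -117.65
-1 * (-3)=3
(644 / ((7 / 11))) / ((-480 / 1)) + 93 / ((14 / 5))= 26129 / 840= 31.11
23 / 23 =1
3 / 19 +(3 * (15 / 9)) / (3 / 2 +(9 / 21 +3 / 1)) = 1537 / 1311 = 1.17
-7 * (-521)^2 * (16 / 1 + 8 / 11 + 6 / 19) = -6768109894 / 209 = -32383300.93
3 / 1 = 3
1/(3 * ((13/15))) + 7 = 96/13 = 7.38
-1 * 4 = -4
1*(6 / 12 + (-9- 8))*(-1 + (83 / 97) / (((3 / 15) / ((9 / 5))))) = -10725 / 97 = -110.57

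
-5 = -5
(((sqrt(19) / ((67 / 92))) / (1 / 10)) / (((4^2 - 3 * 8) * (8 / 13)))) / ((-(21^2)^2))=1495 * sqrt(19) / 104241816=0.00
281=281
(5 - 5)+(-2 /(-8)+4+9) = 53 /4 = 13.25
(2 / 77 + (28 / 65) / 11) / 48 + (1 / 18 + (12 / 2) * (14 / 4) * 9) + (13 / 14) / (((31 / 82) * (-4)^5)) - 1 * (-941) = 1615874532257 / 1429908480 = 1130.05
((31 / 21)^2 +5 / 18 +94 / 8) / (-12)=-25061 / 21168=-1.18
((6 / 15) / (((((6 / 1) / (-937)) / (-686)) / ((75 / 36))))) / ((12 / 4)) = 1606955 / 54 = 29758.43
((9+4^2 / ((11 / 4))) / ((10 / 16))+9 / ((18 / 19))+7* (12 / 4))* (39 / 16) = 132.13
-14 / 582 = -7 / 291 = -0.02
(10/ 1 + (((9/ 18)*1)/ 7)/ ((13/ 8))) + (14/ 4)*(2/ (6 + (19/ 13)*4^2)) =357429/ 34762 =10.28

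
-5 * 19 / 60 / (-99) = 19 / 1188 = 0.02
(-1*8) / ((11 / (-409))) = 3272 / 11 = 297.45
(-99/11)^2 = 81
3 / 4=0.75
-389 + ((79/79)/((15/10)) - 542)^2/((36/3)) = 648841/27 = 24031.15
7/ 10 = 0.70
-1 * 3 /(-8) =0.38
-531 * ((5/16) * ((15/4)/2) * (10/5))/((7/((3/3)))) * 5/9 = -22125/448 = -49.39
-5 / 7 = -0.71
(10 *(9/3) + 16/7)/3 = 226/21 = 10.76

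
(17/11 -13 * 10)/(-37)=1413/407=3.47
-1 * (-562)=562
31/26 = 1.19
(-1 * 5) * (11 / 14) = -55 / 14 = -3.93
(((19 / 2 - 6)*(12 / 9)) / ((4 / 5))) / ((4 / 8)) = 35 / 3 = 11.67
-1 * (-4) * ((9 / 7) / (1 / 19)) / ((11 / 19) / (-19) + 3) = 61731 / 1876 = 32.91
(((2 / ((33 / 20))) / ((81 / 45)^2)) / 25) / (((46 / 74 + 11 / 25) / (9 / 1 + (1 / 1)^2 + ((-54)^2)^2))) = 14300611000 / 119313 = 119857.95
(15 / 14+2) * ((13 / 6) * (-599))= -334841 / 84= -3986.20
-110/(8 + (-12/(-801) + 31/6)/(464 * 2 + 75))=-13.74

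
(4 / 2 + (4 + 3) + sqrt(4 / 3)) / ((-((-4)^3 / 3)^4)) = -0.00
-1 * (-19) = 19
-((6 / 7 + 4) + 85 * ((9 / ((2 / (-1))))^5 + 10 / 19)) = 667337873 / 4256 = 156799.31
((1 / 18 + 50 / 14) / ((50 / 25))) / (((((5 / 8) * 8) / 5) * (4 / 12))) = 457 / 84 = 5.44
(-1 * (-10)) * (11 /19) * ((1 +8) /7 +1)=1760 /133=13.23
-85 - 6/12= -171/2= -85.50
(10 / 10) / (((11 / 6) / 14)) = 84 / 11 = 7.64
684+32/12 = 2060/3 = 686.67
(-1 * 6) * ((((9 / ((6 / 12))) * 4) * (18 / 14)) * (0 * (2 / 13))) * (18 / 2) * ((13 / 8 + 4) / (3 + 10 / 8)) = 0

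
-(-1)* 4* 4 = 16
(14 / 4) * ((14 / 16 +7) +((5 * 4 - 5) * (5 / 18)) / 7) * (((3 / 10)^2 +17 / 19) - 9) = -21670867 / 91200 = -237.62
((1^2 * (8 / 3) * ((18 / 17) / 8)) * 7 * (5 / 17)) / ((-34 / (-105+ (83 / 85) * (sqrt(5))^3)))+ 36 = 187893 / 4913 - 8715 * sqrt(5) / 83521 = 38.01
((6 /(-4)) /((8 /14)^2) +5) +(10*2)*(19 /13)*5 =60969 /416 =146.56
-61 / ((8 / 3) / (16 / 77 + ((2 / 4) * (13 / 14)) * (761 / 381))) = -8125627 / 312928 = -25.97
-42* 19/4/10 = -399/20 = -19.95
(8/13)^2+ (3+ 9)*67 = 135940/169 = 804.38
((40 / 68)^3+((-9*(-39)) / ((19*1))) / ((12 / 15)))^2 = 75660683839225 / 139418598544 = 542.69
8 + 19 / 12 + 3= 151 / 12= 12.58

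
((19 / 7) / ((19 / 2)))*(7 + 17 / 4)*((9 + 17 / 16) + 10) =14445 / 224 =64.49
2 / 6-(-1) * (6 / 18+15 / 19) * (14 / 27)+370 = 570839 / 1539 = 370.92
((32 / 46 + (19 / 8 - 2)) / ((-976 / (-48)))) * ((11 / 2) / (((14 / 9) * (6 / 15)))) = 292545 / 628544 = 0.47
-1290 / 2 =-645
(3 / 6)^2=1 / 4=0.25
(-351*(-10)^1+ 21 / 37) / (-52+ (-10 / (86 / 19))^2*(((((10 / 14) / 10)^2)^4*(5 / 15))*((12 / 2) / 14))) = -827021961240030976 / 12250196344714889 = -67.51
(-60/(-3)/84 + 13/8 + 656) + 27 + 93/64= 922409/1344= 686.32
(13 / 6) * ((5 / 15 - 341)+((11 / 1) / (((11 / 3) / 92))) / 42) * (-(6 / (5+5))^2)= 45604 / 175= 260.59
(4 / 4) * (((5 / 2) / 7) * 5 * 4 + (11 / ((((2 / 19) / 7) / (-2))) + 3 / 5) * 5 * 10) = -511790 / 7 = -73112.86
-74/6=-37/3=-12.33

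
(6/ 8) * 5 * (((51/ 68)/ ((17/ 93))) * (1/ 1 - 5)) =-4185/ 68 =-61.54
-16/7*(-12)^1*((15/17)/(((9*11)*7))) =320/9163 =0.03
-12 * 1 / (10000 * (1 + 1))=-3 / 5000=-0.00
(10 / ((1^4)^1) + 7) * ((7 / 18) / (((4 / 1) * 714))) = 1 / 432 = 0.00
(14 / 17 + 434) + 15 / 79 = 584223 / 1343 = 435.01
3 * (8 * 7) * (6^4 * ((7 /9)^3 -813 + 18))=-518973952 /3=-172991317.33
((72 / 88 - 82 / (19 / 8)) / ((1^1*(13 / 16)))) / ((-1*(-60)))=-5636 / 8151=-0.69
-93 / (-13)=93 / 13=7.15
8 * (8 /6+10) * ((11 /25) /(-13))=-2992 /975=-3.07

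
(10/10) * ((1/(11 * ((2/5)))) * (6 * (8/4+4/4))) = 4.09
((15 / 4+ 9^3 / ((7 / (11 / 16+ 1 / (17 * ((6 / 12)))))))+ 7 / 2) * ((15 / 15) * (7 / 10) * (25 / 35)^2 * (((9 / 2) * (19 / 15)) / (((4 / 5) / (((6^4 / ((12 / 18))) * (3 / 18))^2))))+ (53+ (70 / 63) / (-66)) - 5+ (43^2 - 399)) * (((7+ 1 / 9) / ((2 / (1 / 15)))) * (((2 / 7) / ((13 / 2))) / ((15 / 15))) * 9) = 154991104344256 / 67540473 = 2294788.55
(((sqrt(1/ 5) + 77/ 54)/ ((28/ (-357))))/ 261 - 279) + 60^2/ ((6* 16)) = -4539577/ 18792 - 17* sqrt(5)/ 1740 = -241.59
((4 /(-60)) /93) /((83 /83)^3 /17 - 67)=17 /1587510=0.00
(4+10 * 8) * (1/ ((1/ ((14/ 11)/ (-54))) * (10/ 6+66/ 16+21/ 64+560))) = -12544/ 3586935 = -0.00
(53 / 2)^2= 2809 / 4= 702.25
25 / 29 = 0.86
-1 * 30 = -30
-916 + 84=-832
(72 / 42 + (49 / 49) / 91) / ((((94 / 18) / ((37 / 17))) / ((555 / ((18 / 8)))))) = 12895980 / 72709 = 177.36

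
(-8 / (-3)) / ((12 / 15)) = 3.33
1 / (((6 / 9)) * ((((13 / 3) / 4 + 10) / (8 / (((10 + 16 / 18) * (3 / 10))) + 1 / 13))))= 28962 / 84721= 0.34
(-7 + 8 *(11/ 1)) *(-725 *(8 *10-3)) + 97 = -4521728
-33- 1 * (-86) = 53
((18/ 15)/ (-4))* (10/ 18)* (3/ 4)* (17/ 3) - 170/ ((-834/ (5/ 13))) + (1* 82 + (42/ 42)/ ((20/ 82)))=18533329/ 216840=85.47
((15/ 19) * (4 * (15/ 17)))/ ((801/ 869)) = 86900/ 28747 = 3.02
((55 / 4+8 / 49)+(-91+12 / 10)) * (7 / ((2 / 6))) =-223107 / 140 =-1593.62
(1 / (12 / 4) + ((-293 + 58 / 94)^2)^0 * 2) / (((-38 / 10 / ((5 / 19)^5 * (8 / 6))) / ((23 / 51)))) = -10062500 / 21594059379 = -0.00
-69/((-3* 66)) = 23/66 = 0.35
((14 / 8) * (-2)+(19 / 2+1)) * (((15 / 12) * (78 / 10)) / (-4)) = -273 / 16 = -17.06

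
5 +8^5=32773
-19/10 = -1.90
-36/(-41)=36/41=0.88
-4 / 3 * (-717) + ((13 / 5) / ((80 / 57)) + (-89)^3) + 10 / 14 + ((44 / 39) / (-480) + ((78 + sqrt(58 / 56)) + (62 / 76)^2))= -83249505280751 / 118263600 + sqrt(203) / 14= -703930.75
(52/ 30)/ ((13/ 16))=32/ 15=2.13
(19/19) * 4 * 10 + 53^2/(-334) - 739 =-236275/334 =-707.41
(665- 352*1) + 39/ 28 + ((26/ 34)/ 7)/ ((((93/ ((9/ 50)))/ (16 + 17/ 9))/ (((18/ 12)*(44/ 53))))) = 6147006917/ 19551700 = 314.40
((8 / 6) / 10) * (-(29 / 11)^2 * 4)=-6728 / 1815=-3.71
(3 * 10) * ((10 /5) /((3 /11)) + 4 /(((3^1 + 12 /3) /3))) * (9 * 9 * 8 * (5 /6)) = 1026000 /7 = 146571.43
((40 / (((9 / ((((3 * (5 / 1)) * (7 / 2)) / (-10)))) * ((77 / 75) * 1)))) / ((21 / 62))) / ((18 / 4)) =-31000 / 2079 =-14.91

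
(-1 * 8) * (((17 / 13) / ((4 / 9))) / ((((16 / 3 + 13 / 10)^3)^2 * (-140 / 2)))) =22307400000 / 5651449494490891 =0.00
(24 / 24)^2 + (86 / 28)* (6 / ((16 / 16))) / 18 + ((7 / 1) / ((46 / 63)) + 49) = 29275 / 483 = 60.61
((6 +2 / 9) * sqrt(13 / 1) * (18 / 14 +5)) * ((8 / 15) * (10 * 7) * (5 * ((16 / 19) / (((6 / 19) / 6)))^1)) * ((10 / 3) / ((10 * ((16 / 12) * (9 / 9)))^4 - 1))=31539200 * sqrt(13) / 2559919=44.42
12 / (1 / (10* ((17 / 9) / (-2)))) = -340 / 3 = -113.33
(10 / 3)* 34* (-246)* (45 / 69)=-418200 / 23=-18182.61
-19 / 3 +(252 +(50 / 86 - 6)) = 30992 / 129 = 240.25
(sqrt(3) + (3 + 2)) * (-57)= -383.73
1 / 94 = 0.01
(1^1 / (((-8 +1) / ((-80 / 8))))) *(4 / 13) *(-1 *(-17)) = 680 / 91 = 7.47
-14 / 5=-2.80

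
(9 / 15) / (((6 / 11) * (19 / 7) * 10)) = 77 / 1900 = 0.04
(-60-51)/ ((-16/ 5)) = 555/ 16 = 34.69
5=5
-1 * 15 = -15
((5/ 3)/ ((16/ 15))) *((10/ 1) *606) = 37875/ 4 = 9468.75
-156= -156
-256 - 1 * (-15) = -241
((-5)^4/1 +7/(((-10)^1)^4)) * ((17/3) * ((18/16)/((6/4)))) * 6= 318750357/20000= 15937.52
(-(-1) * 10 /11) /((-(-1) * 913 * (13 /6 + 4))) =60 /371591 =0.00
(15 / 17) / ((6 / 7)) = 35 / 34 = 1.03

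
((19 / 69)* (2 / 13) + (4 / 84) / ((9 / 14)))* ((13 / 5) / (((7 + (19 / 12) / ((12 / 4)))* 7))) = 752 / 130893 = 0.01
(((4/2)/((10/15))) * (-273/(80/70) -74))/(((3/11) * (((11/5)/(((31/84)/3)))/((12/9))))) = -387965/1512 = -256.59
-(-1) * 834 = 834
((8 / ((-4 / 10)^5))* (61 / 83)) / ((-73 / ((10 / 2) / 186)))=0.21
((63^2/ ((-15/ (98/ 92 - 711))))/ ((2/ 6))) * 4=259231266/ 115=2254184.92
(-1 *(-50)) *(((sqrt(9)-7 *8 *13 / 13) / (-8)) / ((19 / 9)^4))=8693325 / 521284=16.68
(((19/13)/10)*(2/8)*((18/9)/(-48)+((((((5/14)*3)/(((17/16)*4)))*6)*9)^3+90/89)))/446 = 13277717051807/64215073292160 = 0.21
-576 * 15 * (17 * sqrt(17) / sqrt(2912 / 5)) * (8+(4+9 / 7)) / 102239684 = -426870 * sqrt(15470) / 16281669677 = -0.00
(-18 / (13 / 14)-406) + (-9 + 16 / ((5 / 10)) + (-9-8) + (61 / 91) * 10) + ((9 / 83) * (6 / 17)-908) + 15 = -167645873 / 128401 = -1305.64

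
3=3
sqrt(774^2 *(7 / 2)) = 387 *sqrt(14) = 1448.02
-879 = -879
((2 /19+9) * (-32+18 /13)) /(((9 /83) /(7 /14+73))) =-140014609 /741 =-188953.59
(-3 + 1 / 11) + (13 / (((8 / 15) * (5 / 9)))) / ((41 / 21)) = 70585 / 3608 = 19.56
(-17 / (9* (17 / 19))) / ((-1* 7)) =19 / 63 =0.30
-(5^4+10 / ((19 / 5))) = -11925 / 19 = -627.63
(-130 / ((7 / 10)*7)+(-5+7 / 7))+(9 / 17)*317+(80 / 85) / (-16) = 114316 / 833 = 137.23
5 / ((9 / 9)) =5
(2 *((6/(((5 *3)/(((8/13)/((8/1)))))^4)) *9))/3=4/160655625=0.00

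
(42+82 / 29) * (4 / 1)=5200 / 29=179.31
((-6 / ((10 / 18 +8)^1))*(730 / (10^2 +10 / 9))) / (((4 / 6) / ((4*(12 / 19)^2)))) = -30652992 / 2529527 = -12.12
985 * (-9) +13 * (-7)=-8956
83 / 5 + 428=2223 / 5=444.60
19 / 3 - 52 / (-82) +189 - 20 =175.97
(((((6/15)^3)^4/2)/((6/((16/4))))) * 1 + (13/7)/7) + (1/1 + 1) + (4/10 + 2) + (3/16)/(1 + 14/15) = 79303364611031/16652343750000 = 4.76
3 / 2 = 1.50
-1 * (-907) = 907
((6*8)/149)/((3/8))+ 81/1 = 12197/149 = 81.86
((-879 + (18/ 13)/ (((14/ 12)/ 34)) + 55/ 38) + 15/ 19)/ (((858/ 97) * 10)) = -280554167/ 29669640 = -9.46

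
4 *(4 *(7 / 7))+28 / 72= 295 / 18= 16.39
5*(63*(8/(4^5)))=315/128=2.46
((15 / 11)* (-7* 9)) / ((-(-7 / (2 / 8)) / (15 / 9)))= -225 / 44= -5.11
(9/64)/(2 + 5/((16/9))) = 9/308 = 0.03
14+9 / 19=275 / 19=14.47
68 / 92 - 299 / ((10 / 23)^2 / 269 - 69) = 1145521350 / 225829387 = 5.07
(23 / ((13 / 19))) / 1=437 / 13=33.62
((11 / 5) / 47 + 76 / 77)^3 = 6546549239243 / 5924828207375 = 1.10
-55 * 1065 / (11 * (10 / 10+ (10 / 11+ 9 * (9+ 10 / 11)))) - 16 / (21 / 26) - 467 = -545.27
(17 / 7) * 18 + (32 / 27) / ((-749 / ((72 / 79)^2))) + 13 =56.71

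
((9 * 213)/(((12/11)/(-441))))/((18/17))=-5855157/8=-731894.62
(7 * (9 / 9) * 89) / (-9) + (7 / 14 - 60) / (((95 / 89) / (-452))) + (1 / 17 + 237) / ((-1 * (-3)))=366358003 / 14535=25205.23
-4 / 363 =-0.01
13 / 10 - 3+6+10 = 143 / 10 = 14.30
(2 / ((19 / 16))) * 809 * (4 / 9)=103552 / 171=605.57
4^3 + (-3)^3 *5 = -71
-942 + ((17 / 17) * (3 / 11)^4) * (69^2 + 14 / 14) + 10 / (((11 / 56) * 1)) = -12660740 / 14641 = -864.75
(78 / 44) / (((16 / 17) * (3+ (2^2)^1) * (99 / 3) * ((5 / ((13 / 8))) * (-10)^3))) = -2873 / 1084160000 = -0.00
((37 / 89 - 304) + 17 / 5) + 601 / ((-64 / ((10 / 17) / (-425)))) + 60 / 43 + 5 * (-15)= -66143566821 / 176960480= -373.78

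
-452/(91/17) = -7684/91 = -84.44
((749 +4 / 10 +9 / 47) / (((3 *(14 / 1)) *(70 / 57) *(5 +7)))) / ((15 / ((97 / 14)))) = 54108637 / 96726000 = 0.56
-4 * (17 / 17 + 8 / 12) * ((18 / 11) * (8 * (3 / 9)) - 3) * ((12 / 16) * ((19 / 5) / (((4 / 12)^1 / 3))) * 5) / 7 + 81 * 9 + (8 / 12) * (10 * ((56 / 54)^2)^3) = 51077330680996 / 89494132959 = 570.73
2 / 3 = 0.67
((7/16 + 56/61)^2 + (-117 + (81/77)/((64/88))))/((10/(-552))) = 52320120021/8335040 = 6277.13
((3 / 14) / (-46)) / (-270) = 1 / 57960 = 0.00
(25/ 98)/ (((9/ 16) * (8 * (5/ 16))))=80/ 441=0.18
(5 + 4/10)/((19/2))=54/95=0.57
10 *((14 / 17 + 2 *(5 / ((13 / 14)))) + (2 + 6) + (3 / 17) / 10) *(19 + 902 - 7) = 39611846 / 221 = 179239.12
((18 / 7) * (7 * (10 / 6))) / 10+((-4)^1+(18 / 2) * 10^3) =8999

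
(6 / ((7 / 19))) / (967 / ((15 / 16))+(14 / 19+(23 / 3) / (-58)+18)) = 209380 / 13500417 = 0.02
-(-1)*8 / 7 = 8 / 7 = 1.14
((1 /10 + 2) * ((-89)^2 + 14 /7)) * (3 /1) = 499149 /10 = 49914.90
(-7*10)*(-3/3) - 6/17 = 1184/17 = 69.65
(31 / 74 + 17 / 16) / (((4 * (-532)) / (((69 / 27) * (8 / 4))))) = -20171 / 5668992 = -0.00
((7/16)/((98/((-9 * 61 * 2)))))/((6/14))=-183/16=-11.44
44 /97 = 0.45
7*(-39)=-273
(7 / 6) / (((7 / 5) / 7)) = 5.83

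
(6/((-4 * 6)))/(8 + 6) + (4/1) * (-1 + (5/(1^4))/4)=55/56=0.98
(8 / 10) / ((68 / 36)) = 36 / 85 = 0.42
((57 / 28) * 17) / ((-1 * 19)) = -51 / 28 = -1.82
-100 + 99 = -1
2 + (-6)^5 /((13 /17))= -132166 /13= -10166.62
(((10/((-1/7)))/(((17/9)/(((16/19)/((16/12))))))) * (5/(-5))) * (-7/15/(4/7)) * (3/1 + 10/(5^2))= -6174/95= -64.99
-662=-662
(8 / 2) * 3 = 12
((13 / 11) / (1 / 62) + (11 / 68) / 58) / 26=3178985 / 1127984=2.82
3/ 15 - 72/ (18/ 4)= -79/ 5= -15.80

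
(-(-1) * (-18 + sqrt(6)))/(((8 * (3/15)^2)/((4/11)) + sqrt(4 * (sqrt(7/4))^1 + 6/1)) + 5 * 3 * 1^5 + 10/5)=-(18 - sqrt(6))/(sqrt(2 * sqrt(7) + 6) + 447/25)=-0.73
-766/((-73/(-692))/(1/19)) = -382.17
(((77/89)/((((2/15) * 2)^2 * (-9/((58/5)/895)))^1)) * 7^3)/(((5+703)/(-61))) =46721059/90233184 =0.52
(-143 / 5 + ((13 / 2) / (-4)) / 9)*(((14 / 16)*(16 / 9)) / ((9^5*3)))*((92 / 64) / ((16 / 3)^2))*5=-1668121 / 26121388032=-0.00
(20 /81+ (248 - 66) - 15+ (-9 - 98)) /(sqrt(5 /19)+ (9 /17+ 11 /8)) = 3265969280 /95746779 - 90260480 * sqrt(95) /95746779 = 24.92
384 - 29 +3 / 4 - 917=-2245 / 4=-561.25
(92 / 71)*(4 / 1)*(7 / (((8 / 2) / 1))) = 644 / 71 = 9.07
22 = 22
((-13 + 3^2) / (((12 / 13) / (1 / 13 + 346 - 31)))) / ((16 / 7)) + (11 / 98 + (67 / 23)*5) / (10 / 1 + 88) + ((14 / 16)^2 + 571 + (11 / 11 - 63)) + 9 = -831450971 / 10602816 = -78.42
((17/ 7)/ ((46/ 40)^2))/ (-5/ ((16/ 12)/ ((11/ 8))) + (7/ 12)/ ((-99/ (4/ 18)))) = -0.36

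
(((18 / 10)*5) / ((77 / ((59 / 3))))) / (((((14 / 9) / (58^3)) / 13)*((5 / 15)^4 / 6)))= 981859581144 / 539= 1821631875.96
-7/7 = -1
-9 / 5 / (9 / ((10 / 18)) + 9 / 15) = -3 / 28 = -0.11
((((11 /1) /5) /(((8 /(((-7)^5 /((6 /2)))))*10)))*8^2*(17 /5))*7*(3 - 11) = 704011616 /375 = 1877364.31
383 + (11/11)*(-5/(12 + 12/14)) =6887/18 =382.61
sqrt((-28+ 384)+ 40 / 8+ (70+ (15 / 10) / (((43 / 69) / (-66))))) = sqrt(503186) / 43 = 16.50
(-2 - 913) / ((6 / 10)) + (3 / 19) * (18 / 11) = -318671 / 209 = -1524.74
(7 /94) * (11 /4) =77 /376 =0.20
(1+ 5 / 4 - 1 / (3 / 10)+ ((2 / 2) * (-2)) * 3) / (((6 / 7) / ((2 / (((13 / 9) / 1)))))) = -595 / 52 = -11.44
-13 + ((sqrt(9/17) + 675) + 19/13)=664.19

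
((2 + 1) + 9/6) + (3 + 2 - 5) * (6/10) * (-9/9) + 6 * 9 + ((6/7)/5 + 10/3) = 13021/210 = 62.00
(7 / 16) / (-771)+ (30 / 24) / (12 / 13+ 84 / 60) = 1001243 / 1862736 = 0.54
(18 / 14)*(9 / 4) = 81 / 28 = 2.89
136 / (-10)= -68 / 5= -13.60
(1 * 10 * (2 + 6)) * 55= 4400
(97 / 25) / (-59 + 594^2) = 97 / 8819425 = 0.00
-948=-948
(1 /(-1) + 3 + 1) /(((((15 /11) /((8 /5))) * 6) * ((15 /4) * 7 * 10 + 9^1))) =88 /40725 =0.00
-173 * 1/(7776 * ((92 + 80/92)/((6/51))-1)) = -3979/141002208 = -0.00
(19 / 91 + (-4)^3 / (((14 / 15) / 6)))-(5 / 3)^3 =-1021742 / 2457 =-415.85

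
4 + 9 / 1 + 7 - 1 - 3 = 16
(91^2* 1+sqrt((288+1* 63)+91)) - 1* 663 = sqrt(442)+7618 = 7639.02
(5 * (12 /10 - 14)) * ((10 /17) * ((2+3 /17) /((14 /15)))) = -177600 /2023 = -87.79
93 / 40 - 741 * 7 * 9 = -1867227 / 40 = -46680.68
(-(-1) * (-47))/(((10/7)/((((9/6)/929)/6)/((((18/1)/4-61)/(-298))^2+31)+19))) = -64021070850751/102417279850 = -625.10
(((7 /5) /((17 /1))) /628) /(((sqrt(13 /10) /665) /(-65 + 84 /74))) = -129409*sqrt(130) /302068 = -4.88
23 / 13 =1.77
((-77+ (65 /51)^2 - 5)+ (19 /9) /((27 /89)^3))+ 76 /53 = -9035003348 /2713360599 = -3.33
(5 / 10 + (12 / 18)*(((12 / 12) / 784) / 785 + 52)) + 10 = 45.17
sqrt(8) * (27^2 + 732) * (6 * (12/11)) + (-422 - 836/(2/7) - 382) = 23317.99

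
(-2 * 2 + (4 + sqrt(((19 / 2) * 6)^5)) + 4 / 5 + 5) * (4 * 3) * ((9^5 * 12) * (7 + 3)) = 493177248 + 276264289440 * sqrt(57) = 2086242822897.72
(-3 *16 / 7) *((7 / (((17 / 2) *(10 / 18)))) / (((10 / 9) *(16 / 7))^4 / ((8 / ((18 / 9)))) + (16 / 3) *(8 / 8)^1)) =-0.65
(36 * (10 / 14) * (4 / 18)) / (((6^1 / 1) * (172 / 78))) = 130 / 301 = 0.43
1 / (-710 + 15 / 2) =-2 / 1405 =-0.00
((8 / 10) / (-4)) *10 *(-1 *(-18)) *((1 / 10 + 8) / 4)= -729 / 10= -72.90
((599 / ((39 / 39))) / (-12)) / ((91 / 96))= -4792 / 91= -52.66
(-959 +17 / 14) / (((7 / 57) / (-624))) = 238465656 / 49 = 4866646.04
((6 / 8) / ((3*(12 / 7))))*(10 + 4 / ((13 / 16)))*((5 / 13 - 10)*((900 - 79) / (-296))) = 69682375 / 1200576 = 58.04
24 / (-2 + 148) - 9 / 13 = -501 / 949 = -0.53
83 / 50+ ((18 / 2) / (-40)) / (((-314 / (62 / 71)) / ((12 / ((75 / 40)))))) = 927433 / 557350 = 1.66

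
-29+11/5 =-134/5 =-26.80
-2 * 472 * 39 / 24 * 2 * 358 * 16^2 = -281176064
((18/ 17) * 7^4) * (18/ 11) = 777924/ 187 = 4160.02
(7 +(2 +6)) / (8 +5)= 15 / 13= 1.15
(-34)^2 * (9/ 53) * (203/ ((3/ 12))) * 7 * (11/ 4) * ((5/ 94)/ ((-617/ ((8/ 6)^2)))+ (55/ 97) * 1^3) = 259307699997500/ 149083859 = 1739341.21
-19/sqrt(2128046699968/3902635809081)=-37534671*sqrt(7)/3859576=-25.73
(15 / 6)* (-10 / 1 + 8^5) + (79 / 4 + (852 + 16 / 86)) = 14235913 / 172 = 82766.94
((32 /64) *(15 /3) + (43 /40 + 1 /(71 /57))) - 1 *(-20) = 69233 /2840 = 24.38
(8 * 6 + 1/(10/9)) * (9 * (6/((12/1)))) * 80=17604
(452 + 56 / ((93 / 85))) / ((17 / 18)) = 280776 / 527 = 532.78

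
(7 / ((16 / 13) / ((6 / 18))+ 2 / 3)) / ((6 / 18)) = 819 / 170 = 4.82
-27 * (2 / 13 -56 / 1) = 19602 / 13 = 1507.85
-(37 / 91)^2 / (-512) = 1369 / 4239872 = 0.00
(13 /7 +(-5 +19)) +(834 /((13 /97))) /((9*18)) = 133342 /2457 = 54.27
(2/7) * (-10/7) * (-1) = 20/49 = 0.41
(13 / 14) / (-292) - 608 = -2485517 / 4088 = -608.00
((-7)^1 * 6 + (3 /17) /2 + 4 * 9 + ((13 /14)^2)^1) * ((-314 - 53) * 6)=18524325 /1666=11119.04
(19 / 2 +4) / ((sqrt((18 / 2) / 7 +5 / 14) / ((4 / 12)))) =9 * sqrt(322) / 46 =3.51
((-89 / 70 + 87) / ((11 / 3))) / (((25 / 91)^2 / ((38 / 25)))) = 404653431 / 859375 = 470.87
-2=-2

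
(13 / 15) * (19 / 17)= 247 / 255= 0.97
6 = 6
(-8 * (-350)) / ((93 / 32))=89600 / 93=963.44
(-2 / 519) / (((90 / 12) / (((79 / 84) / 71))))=-79 / 11607435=-0.00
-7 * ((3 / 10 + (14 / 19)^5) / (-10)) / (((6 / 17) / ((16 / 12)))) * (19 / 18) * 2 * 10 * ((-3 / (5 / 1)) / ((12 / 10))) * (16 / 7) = -33.00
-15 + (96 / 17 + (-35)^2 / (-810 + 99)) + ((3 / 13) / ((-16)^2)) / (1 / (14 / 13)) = -2895708541 / 261465984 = -11.07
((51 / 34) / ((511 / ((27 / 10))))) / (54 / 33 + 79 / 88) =0.00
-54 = -54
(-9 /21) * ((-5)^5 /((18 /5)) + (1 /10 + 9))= 38653 /105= 368.12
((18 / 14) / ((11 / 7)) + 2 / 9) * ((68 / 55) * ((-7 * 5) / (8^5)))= -12257 / 8921088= -0.00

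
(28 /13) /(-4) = -7 /13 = -0.54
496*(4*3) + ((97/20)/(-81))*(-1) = 5952.06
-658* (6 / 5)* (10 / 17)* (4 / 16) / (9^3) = -658 / 4131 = -0.16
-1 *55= -55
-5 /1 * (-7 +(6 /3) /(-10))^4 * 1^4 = -1679616 /125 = -13436.93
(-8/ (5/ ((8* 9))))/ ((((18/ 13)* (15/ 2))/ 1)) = -832/ 75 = -11.09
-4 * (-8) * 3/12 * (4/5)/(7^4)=0.00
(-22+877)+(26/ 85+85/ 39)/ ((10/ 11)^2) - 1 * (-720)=523109419/ 331500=1578.01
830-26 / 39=2488 / 3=829.33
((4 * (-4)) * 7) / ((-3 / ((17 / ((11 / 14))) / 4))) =6664 / 33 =201.94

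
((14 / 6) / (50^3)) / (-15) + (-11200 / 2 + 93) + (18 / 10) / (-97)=-3004767000679 / 545625000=-5507.02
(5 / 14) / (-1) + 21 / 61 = -11 / 854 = -0.01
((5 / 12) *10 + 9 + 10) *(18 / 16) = 417 / 16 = 26.06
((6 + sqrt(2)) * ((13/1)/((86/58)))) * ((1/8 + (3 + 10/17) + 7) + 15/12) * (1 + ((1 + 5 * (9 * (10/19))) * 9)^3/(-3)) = -11532271265758659/5013929 - 3844090421919553 * sqrt(2)/10027858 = -2842173008.55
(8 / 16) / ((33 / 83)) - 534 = -35161 / 66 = -532.74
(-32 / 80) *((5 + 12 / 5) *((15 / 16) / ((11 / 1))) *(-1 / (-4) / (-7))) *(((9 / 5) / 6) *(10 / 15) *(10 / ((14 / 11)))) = 111 / 7840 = 0.01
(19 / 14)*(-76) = -722 / 7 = -103.14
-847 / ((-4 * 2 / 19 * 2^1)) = 16093 / 16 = 1005.81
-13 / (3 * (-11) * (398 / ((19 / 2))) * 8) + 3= 630679 / 210144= 3.00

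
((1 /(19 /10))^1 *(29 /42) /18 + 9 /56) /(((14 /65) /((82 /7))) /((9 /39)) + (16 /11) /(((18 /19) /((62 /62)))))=11719235 /104624184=0.11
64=64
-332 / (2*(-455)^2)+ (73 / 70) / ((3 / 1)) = 430799 / 1242150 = 0.35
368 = 368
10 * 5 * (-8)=-400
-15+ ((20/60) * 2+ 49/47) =-1874/141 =-13.29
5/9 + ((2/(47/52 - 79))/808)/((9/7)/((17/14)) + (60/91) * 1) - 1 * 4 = -11265542359/3270623814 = -3.44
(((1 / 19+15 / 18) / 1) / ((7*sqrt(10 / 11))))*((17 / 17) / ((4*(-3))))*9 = -0.10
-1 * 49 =-49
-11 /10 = -1.10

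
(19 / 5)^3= 6859 / 125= 54.87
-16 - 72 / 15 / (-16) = -157 / 10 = -15.70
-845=-845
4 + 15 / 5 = 7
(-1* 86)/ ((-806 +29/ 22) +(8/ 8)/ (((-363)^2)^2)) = 2986447930092/ 27943492445251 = 0.11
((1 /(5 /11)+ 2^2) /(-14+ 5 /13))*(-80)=6448 /177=36.43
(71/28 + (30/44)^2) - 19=-16.00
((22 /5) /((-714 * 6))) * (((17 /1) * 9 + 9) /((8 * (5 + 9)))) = -99 /66640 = -0.00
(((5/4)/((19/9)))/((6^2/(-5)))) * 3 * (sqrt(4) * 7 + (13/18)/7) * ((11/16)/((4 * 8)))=-488675/6537216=-0.07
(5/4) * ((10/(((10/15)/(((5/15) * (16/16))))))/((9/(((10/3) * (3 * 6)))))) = 125/3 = 41.67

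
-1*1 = -1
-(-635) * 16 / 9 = 10160 / 9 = 1128.89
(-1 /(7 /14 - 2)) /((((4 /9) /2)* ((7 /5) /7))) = 15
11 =11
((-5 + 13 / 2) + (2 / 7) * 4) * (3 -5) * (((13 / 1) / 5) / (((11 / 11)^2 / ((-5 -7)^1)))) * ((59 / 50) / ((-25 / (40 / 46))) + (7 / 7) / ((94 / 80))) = 631768488 / 4729375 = 133.58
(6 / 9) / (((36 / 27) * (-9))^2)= 1 / 216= 0.00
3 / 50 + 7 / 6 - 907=-905.77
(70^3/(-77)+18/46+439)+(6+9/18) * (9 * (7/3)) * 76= 1608788/253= 6358.85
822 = 822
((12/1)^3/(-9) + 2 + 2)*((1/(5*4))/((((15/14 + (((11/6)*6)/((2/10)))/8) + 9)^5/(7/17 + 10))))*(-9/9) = 4581537644544/65425942533278665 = 0.00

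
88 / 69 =1.28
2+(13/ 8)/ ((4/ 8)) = 21/ 4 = 5.25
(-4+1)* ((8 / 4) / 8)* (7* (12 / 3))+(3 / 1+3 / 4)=-69 / 4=-17.25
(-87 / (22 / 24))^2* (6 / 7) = 6539616 / 847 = 7720.92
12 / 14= 6 / 7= 0.86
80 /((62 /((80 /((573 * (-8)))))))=-400 /17763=-0.02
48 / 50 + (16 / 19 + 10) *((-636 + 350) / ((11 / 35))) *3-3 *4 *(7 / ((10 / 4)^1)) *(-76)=-12846084 / 475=-27044.39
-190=-190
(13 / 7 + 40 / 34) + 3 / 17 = 382 / 119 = 3.21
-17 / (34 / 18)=-9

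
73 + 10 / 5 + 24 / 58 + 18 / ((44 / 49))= 95.46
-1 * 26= -26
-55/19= -2.89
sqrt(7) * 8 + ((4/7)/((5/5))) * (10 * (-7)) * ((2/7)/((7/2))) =-160/49 + 8 * sqrt(7) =17.90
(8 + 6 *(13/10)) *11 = 869/5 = 173.80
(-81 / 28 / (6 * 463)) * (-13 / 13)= 27 / 25928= 0.00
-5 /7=-0.71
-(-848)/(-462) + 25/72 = -8251/5544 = -1.49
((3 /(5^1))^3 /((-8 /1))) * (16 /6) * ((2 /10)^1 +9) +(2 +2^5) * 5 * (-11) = -1169164 /625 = -1870.66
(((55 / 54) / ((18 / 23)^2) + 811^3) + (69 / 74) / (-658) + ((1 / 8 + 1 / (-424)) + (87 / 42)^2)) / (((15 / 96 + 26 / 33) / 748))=422603340195.28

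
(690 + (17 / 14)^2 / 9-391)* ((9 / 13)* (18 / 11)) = 338.91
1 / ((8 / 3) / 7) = 21 / 8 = 2.62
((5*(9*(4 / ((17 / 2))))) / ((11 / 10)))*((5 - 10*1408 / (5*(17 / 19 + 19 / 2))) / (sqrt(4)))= -37811880 / 14773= -2559.53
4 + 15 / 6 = 13 / 2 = 6.50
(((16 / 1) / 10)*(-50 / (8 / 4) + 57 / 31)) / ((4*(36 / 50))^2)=-44875 / 10044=-4.47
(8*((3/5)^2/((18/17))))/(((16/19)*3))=323/300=1.08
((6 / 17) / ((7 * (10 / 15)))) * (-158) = -1422 / 119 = -11.95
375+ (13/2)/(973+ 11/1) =375.01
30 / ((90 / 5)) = 5 / 3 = 1.67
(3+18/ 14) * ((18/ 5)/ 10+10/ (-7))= -1122/ 245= -4.58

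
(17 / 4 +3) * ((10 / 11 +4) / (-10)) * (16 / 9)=-348 / 55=-6.33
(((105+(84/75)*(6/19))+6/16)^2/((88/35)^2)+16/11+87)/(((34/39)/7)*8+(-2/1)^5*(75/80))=-2267305818383697/35416694579200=-64.02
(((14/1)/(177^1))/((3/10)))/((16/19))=665/2124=0.31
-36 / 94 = -18 / 47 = -0.38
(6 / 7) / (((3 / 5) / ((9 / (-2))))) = -45 / 7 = -6.43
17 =17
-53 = -53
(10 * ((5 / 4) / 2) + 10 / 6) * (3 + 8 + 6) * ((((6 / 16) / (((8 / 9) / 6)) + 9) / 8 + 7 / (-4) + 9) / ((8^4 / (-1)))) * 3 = -3593375 / 4194304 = -0.86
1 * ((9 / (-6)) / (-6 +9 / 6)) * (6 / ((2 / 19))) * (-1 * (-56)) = 1064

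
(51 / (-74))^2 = 2601 / 5476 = 0.47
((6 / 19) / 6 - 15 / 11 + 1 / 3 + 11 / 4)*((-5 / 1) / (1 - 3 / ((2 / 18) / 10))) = 22225 / 674652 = 0.03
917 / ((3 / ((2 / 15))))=1834 / 45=40.76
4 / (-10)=-2 / 5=-0.40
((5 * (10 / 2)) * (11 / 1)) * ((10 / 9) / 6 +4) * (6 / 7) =62150 / 63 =986.51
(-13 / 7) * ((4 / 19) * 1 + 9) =-325 / 19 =-17.11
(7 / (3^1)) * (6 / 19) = 14 / 19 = 0.74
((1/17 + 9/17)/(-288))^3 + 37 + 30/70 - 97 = -6117448127339/102690975744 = -59.57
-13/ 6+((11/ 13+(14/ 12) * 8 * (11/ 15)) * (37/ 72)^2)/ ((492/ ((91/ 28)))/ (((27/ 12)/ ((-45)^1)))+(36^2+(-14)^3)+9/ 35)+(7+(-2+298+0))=28581134890723/ 95006685888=300.83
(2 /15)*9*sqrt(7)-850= -850 + 6*sqrt(7) /5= -846.83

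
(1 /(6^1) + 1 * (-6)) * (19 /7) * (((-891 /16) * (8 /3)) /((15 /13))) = 8151 /4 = 2037.75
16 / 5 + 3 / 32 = 3.29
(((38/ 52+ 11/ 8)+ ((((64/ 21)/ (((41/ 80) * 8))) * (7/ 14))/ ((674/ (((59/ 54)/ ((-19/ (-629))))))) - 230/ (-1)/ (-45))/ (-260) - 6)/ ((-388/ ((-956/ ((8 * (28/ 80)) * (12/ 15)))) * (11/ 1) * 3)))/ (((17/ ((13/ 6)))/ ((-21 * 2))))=358388506472515/ 518399992934208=0.69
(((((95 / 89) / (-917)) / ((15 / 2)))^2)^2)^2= 4347792138496 / 12913524067168249733345132694082525465734081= 0.00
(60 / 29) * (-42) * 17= -42840 / 29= -1477.24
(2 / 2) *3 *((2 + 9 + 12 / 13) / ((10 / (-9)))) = -837 / 26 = -32.19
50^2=2500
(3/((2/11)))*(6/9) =11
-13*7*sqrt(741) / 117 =-7*sqrt(741) / 9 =-21.17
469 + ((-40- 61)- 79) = 289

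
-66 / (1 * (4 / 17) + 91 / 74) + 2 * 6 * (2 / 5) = -370908 / 9215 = -40.25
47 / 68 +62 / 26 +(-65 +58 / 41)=-2193109 / 36244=-60.51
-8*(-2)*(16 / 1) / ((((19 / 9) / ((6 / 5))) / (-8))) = -110592 / 95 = -1164.13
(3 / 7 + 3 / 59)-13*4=-21278 / 413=-51.52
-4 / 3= -1.33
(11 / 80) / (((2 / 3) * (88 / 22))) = 33 / 640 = 0.05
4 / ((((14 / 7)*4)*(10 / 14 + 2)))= 7 / 38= 0.18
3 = 3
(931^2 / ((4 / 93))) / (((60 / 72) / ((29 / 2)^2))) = 203375934279 / 40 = 5084398356.98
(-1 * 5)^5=-3125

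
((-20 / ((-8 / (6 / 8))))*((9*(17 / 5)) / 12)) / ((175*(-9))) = -17 / 5600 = -0.00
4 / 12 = 0.33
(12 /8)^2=2.25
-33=-33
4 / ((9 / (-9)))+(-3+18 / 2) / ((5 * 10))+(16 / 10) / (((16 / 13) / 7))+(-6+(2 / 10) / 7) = -263 / 350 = -0.75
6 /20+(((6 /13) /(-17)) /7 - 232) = -3584459 /15470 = -231.70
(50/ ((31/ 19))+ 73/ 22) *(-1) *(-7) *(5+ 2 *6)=2756397/ 682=4041.64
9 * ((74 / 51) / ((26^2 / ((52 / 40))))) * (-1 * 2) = -111 / 2210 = -0.05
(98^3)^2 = 885842380864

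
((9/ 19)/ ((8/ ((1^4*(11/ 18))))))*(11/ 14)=0.03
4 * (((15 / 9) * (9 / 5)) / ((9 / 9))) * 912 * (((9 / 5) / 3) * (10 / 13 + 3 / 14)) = 2938464 / 455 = 6458.16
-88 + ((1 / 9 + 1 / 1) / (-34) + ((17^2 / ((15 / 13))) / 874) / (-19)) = -1118522677 / 12703590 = -88.05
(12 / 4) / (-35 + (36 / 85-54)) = -255 / 7529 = -0.03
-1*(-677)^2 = -458329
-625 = -625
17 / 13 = 1.31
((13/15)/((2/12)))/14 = 13/35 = 0.37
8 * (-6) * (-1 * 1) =48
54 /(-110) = -27 /55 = -0.49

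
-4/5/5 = -4/25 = -0.16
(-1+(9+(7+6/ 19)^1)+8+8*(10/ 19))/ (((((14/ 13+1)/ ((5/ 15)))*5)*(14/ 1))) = 6799/ 107730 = 0.06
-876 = -876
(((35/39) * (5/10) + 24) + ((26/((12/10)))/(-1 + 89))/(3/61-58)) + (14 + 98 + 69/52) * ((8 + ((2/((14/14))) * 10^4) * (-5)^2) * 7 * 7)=6737097418145719/2426424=2776554063.98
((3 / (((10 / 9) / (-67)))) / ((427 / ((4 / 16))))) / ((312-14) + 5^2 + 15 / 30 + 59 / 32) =-7236 / 22227485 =-0.00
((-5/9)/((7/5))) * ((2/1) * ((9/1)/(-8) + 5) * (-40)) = 7750/63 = 123.02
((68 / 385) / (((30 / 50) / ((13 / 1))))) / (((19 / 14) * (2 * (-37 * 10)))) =-442 / 115995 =-0.00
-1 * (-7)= 7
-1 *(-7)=7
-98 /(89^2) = -98 /7921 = -0.01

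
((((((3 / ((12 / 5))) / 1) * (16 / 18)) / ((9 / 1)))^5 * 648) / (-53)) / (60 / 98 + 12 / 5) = -98000000 / 841864722597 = -0.00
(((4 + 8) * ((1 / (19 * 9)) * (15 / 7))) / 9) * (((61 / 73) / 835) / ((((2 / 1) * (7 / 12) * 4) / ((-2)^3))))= -976 / 34049463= -0.00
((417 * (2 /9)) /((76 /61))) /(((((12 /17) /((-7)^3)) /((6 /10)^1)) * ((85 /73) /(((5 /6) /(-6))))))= 212305681 /82080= 2586.57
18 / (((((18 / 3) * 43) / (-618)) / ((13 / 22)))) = -12051 / 473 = -25.48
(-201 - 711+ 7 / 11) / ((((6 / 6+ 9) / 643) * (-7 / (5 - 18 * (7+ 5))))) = -1766391.98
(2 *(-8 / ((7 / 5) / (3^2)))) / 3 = -240 / 7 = -34.29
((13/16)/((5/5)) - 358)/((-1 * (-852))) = -1905/4544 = -0.42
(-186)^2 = 34596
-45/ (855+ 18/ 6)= -15/ 286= -0.05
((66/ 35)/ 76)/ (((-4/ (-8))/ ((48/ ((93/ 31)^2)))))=176/ 665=0.26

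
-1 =-1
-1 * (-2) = 2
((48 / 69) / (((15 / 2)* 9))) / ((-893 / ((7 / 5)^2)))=-1568 / 69319125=-0.00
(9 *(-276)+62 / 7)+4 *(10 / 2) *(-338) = -64646 / 7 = -9235.14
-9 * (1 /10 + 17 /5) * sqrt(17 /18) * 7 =-147 * sqrt(34) /4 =-214.29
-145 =-145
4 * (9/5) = 36/5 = 7.20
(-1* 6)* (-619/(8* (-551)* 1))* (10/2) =-9285/2204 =-4.21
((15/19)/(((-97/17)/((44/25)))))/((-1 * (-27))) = -748/82935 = -0.01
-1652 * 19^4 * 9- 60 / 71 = -137570496648 / 71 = -1937612628.85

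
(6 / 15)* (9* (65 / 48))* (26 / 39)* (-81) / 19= -1053 / 76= -13.86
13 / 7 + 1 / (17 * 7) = 222 / 119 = 1.87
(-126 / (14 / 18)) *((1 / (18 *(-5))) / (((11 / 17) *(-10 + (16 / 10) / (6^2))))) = -1377 / 4928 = -0.28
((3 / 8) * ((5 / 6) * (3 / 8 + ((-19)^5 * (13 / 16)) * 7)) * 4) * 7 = -7886375105 / 64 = -123224611.02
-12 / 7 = -1.71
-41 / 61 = -0.67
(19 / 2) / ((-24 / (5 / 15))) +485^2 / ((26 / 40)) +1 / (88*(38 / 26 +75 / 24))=361884.49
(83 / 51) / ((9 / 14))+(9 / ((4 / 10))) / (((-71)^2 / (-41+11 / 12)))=43549451 / 18510552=2.35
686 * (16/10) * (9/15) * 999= 16447536/25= 657901.44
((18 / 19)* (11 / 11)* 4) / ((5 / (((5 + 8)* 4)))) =3744 / 95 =39.41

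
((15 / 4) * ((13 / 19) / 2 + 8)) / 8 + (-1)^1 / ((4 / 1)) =4451 / 1216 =3.66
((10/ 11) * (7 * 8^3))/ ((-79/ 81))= -2903040/ 869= -3340.67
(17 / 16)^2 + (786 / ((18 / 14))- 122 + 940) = 1098595 / 768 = 1430.46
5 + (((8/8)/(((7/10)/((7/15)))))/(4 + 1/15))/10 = 306/61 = 5.02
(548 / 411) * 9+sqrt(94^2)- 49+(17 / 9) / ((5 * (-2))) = 5113 / 90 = 56.81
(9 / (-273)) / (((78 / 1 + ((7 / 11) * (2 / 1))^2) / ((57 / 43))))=-20691 / 37697842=-0.00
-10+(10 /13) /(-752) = -48885 /4888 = -10.00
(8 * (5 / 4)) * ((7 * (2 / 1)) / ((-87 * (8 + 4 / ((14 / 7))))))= -14 / 87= -0.16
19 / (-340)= -19 / 340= -0.06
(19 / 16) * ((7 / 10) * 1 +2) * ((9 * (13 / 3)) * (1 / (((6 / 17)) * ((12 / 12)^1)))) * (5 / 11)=113373 / 704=161.04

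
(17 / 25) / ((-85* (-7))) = 0.00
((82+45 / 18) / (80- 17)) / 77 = 169 / 9702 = 0.02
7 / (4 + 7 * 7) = 7 / 53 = 0.13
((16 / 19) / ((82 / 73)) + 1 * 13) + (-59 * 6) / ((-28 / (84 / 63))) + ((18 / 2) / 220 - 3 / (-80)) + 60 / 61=9270008397 / 292717040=31.67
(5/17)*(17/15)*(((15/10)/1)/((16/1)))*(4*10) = 5/4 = 1.25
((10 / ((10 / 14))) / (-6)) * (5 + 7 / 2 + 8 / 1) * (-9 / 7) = 99 / 2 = 49.50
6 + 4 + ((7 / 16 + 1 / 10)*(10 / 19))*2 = 803 / 76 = 10.57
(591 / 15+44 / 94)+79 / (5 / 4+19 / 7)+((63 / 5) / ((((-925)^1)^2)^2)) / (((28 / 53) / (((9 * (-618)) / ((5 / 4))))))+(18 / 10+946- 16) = 2558944248934510316 / 2580631845703125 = 991.60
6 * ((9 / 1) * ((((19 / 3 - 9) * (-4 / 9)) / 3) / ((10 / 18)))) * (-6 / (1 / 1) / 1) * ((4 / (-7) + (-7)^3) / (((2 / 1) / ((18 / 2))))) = 2493504 / 7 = 356214.86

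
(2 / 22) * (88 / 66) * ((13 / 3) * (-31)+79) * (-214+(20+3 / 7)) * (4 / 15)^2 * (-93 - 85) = -512480512 / 31185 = -16433.56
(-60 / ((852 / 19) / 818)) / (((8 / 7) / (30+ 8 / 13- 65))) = 121577295 / 3692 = 32929.93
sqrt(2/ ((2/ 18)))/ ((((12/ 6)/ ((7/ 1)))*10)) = 21*sqrt(2)/ 20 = 1.48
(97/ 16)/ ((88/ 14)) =679/ 704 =0.96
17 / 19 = 0.89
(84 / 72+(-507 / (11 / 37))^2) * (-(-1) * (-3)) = -2111401333 / 242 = -8724798.90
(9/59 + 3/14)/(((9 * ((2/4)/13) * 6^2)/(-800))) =-262600/11151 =-23.55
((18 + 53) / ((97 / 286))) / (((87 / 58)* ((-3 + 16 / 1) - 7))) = 20306 / 873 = 23.26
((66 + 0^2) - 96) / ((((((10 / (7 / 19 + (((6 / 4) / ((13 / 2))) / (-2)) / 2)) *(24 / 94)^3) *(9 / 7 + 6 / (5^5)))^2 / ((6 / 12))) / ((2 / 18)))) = -97227701194537361328125 / 27750051859183222652928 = -3.50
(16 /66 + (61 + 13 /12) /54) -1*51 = -353605 /7128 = -49.61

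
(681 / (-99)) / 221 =-0.03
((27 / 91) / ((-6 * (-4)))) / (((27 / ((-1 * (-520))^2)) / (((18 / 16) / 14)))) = 975 / 98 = 9.95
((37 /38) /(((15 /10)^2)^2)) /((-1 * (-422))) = 148 /324729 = 0.00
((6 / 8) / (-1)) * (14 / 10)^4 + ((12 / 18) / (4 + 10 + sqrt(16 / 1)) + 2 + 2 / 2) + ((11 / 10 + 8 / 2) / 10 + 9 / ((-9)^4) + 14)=6682747 / 455625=14.67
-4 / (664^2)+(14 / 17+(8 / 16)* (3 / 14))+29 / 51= 58997039 / 39349968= 1.50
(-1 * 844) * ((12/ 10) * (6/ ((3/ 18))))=-182304/ 5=-36460.80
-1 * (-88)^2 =-7744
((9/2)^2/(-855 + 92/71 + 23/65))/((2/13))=-4859595/31505696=-0.15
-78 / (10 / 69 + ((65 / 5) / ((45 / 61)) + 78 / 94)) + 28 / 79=-137210173 / 35733596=-3.84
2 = 2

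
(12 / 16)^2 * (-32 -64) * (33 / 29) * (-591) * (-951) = -1001557062 / 29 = -34536450.41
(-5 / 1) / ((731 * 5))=-1 / 731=-0.00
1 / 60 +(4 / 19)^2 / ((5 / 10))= 2281 / 21660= 0.11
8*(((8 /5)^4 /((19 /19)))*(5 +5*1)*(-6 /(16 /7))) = -172032 /125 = -1376.26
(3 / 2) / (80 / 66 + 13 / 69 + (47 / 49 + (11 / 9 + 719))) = 334719 / 161241268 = 0.00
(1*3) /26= 3 /26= 0.12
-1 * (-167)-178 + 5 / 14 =-149 / 14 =-10.64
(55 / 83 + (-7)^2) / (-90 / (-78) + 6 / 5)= 29770 / 1411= 21.10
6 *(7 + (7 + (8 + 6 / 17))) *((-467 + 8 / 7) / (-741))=130440 / 1547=84.32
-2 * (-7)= 14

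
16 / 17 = 0.94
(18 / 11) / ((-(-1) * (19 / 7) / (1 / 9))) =14 / 209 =0.07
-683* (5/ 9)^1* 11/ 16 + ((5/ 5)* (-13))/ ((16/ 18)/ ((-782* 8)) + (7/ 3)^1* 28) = -17286125611/ 66213360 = -261.07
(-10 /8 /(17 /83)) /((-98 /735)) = 6225 /136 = 45.77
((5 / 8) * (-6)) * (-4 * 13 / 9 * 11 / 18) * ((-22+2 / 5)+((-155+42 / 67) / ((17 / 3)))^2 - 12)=219078110537 / 23351778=9381.65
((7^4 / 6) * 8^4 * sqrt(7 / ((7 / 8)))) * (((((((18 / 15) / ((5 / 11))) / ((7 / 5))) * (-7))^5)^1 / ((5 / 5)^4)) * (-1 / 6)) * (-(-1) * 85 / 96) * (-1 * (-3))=822494881919.76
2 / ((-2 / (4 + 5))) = -9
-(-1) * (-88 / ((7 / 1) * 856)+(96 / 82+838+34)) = 26813749 / 30709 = 873.16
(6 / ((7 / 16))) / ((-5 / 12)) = -1152 / 35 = -32.91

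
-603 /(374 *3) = -201 /374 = -0.54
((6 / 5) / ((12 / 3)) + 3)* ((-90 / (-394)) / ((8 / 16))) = 1.51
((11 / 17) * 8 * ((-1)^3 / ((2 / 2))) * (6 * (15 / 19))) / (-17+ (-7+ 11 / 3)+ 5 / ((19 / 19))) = 11880 / 7429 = 1.60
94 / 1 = 94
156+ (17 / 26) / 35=141977 / 910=156.02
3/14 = 0.21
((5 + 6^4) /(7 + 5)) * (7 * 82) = 373387 /6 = 62231.17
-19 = -19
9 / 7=1.29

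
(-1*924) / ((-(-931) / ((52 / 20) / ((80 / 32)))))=-3432 / 3325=-1.03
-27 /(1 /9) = -243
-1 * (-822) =822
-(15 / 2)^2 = -225 / 4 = -56.25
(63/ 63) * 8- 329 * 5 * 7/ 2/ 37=-10923/ 74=-147.61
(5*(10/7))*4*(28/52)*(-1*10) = -2000/13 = -153.85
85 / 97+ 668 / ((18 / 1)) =33163 / 873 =37.99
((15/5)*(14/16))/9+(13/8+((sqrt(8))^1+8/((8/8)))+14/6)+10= 2*sqrt(2)+89/4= 25.08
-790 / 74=-395 / 37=-10.68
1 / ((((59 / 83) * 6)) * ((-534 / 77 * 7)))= -913 / 189036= -0.00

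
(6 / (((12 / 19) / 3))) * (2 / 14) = 57 / 14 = 4.07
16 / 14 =8 / 7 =1.14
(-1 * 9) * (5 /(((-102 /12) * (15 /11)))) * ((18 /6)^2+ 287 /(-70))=1617 /85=19.02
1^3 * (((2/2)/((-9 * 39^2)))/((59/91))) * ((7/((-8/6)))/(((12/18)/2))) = 49/27612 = 0.00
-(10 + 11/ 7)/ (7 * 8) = -81/ 392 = -0.21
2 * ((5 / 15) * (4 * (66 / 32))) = 11 / 2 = 5.50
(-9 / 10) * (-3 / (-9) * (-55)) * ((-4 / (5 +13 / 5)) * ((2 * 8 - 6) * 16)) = -26400 / 19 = -1389.47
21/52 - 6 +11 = 281/52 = 5.40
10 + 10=20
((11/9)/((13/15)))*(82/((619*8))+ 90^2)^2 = 22122580475648455/239092464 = 92527301.39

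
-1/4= -0.25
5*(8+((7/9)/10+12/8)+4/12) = 446/9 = 49.56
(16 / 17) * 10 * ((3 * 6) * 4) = 11520 / 17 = 677.65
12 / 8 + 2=7 / 2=3.50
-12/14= -6/7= -0.86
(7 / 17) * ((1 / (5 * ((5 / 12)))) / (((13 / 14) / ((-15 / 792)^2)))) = 49 / 641784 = 0.00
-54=-54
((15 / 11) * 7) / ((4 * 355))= 21 / 3124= 0.01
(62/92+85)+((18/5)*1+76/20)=21407/230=93.07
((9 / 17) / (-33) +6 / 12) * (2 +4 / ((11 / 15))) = 7421 / 2057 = 3.61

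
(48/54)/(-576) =-1/648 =-0.00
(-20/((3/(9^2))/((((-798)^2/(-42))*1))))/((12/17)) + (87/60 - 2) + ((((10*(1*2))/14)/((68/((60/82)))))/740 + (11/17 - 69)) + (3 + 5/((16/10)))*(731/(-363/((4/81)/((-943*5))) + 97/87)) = 126273000890008235127219/10886672392377845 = 11598861.10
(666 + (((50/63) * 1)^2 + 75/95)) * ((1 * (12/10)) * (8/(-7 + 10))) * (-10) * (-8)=12884674816/75411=170859.35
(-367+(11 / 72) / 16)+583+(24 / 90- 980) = -4399049 / 5760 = -763.72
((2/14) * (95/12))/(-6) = -95/504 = -0.19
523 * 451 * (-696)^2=114260655168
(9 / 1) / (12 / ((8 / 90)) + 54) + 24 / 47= 551 / 987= 0.56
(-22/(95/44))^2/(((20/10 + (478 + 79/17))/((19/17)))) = 85184/355775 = 0.24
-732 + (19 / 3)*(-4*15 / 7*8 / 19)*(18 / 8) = -5484 / 7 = -783.43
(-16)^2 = 256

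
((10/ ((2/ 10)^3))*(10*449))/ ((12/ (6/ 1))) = 2806250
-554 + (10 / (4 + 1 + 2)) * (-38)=-4258 / 7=-608.29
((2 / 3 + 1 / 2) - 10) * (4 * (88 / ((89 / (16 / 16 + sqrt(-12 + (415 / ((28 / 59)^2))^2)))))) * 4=-2332 * sqrt(2086905122353) / 13083 - 37312 / 267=-257636.97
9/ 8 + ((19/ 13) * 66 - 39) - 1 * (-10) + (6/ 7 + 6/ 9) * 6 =56587/ 728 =77.73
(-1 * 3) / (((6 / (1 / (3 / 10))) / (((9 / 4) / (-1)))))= 15 / 4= 3.75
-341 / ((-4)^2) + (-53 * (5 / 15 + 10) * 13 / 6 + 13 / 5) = -867833 / 720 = -1205.32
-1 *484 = -484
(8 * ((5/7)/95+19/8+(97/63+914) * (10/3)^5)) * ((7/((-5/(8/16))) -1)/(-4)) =1281010.13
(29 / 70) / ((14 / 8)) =0.24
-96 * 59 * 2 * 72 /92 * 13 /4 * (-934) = 618950592 /23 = 26910895.30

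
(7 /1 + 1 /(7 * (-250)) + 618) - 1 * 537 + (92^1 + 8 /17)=5368983 /29750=180.47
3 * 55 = 165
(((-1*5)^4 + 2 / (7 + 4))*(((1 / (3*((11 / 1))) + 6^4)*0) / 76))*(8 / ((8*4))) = 0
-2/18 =-1/9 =-0.11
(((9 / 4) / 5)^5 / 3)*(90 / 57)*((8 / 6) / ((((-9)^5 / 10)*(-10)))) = 1 / 4560000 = 0.00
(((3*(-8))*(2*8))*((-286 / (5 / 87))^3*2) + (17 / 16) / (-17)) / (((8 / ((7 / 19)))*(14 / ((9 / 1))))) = 1703646829519403931 / 608000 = 2802050706446.39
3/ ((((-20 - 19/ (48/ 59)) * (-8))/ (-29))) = -522/ 2081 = -0.25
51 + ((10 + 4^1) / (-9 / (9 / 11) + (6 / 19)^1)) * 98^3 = -35763817 / 29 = -1233235.07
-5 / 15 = -1 / 3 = -0.33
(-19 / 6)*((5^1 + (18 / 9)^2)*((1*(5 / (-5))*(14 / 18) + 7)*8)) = -4256 / 3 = -1418.67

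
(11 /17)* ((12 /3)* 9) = 396 /17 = 23.29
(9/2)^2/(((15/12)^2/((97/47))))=31428/1175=26.75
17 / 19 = 0.89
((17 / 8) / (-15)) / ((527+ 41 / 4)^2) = -34 / 69273015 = -0.00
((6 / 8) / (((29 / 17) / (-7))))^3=-45499293 / 1560896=-29.15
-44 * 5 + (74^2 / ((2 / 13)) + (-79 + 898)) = 36193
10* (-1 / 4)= -5 / 2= -2.50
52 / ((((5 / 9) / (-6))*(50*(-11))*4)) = 0.26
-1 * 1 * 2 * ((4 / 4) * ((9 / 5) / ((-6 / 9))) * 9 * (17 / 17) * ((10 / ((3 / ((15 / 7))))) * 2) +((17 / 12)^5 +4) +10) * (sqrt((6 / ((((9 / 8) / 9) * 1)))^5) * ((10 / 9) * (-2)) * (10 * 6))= -456269780000 * sqrt(3) / 567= -1393796192.10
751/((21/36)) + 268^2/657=6423652/4599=1396.75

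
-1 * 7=-7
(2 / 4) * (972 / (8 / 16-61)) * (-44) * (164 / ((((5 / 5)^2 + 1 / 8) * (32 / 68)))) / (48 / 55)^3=10542125 / 64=164720.70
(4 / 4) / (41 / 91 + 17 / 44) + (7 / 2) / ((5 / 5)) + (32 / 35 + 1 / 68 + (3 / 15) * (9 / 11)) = 101546441 / 17545836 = 5.79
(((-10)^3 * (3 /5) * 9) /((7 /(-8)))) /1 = 43200 /7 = 6171.43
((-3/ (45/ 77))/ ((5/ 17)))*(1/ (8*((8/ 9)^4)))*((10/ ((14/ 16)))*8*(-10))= 408969/ 128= 3195.07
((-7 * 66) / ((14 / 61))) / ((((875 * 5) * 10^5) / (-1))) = 2013 / 437500000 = 0.00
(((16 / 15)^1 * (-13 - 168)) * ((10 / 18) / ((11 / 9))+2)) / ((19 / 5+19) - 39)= 2896 / 99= 29.25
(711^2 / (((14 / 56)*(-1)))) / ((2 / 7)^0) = -2022084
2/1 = 2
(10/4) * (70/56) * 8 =25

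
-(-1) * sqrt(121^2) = 121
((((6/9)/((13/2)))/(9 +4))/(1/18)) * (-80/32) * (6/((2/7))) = -1260/169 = -7.46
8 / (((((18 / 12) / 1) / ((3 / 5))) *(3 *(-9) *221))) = -16 / 29835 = -0.00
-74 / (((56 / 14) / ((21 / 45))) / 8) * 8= -8288 / 15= -552.53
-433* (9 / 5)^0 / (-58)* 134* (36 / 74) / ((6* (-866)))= -0.09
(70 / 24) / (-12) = -35 / 144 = -0.24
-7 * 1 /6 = -7 /6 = -1.17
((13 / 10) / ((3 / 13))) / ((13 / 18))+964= 4859 / 5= 971.80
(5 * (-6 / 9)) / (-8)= 0.42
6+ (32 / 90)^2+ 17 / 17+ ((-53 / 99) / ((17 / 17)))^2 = 1816376 / 245025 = 7.41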